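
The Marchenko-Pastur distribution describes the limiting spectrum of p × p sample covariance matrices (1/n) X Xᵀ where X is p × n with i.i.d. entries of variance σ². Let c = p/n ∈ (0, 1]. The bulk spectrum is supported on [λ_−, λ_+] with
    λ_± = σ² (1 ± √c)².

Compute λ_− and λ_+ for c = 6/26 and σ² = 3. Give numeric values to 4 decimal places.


c = 6/26 = 0.230769; √c = 0.480384.
λ_− = σ² (1 − √c)² = 3 · (1 − 0.480384)² = 3 · (0.519616)² = 0.810001.
λ_+ = σ² (1 + √c)² = 3 · (1 + 0.480384)² = 3 · (1.480384)² = 6.574614.

Rounded to 4 decimal places: λ_− ≈ 0.8100, λ_+ ≈ 6.5746.


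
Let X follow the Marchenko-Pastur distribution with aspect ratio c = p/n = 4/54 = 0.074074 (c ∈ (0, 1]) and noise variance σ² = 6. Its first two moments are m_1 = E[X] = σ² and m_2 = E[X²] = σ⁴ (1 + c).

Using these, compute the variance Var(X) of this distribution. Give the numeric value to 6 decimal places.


m_1 = E[X] = σ² = 6, so m_1² = 36.
m_2 = E[X²] = σ⁴ (1 + c) = 36 · (1 + 0.074074) = 36 · 1.074074 = 38.666667.
(Note m_2 − m_1² simplifies to c · σ⁴ = 0.074074 · 36.)

Var(X) = m_2 − m_1² = 38.666667 − 36 = 2.666667.


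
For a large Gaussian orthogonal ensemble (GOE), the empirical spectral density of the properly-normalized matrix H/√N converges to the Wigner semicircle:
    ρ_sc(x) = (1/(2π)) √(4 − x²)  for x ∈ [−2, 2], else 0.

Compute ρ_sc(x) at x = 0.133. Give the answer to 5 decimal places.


ρ_sc(x) = (1/(2π)) √(4 − x²). With x = 0.133:
  4 − x² = 4 − (0.133)² = 4 − 0.017689 = 3.982311.
  √(4 − x²) = 1.995573.
  1/(2π) = 0.159155.
  ρ_sc(0.133) = 0.159155 · 1.995573 = 0.317605.

Rounded to 5 decimal places: ρ_sc(0.133) ≈ 0.31761.


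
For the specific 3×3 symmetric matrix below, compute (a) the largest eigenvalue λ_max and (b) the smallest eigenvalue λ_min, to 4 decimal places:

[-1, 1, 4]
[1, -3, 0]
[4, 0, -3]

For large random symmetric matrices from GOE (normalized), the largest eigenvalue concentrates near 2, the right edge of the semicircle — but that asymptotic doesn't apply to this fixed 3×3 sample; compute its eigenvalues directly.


Since M is real symmetric, all three eigenvalues are real; they are the roots of det(λI − M) = λ³ − (tr M) λ² + s λ − det M, where s is the sum of the principal 2×2 minors.
tr M = -1 + (-3) + (-3) = -7.
s = ((-1)·(-3) − 1²) + ((-1)·(-3) − 4²) + ((-3)·(-3) − 0²) = 2 + (-13) + 9 = -2.
det M (expand along row 1) = (-1)·9 − 1·(-3) + 4·12 = 42.
Characteristic polynomial: λ³ + 7λ² − 2λ − 42 = 0.
Substitute λ = y + (tr M)/3 = y − 2.333333 to remove the quadratic term: y³ + p·y + q = 0 with p = s − (tr M)²/3 = -18.333333 and q = −2(tr M)³/27 + (tr M)·s/3 − det M = -11.925926.
Three real roots ⇒ use the trigonometric (Viète) form: r = 2√(−p/3) = 4.944132, φ = arccos(3q/(p·r)) = arccos(0.394713) = 1.165040 rad.
y_k = r·cos(φ/3 − 2πk/3) for k = 0, 1, 2 gives y = 4.575974, -0.666667, -3.909307.
λ_k = y_k − 2.333333 gives λ = 2.2426, -3.0000, -6.2426 (check: the sum is -7.0000 = tr M).

Hence λ_max = 2.2426 and λ_min = -6.2426.


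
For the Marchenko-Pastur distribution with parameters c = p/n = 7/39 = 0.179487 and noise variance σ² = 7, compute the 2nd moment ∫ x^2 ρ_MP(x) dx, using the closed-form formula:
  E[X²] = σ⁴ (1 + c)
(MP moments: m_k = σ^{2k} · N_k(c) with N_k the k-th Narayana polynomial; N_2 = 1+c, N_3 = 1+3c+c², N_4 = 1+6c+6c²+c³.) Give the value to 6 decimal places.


E[X²] = σ⁴ (1 + c) (second MP moment). With σ² = 7 (so σ⁴ = 49) and c = 7/39 = 0.179487: E[X²] = 49 · (1 + 0.179487) = 49 · 1.179487.

So E[X^2] = 57.794872.


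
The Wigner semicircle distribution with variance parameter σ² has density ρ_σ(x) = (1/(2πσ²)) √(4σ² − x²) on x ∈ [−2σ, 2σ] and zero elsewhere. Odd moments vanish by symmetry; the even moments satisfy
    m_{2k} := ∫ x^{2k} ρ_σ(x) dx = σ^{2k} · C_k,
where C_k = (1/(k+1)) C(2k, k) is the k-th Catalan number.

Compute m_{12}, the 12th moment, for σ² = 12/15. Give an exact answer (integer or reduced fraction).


By the scaled semicircle moment identity, m_{2k} = σ^{2k} · C_k with k = 6.
C_6 = (1/(k+1)) · C(2k, k) = (1/7) · C(12, 6) = (1/7) · 924 = 132.
σ^{2k} = (σ²)^k = (12/15)^6 = 4096/15625.

Therefore m_{12} = σ^{12} · C_6 = (4096/15625) · 132 = 540672/15625.


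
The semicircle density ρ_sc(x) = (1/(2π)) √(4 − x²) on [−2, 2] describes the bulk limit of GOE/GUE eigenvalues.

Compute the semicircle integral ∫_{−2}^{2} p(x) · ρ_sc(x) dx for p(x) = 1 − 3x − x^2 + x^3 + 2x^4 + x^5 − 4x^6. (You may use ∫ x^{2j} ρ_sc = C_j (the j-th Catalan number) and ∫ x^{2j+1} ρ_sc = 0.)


Write p(x) = Σ a_i x^i, split into monomials and integrate each against ρ_sc separately.
Using ∫ x^{2j} ρ_sc = C_j = (1/(j+1)) C(2j, j) (Catalan numbers) and ∫ x^{2j+1} ρ_sc = 0 (odd monomials vanish by symmetry):
  i = 0 (even): a_0 · C_{0} = 1 · 1 = 1
  i = 1 (odd): ∫ x^1 ρ_sc = 0 (vanishes)
  i = 2 (even): a_2 · C_{1} = -1 · 1 = -1
  i = 3 (odd): ∫ x^3 ρ_sc = 0 (vanishes)
  i = 4 (even): a_4 · C_{2} = 2 · 2 = 4
  i = 5 (odd): ∫ x^5 ρ_sc = 0 (vanishes)
  i = 6 (even): a_6 · C_{3} = -4 · 5 = -20

Summing the contributions: ∫_{−2}^{2} p(x) ρ_sc(x) dx = 1 + (-1) + 4 + (-20) = -16.


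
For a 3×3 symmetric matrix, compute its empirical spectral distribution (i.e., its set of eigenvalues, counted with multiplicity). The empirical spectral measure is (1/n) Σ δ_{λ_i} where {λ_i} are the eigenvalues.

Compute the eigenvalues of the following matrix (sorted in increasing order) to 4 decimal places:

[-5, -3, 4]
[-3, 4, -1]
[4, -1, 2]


Since M is real symmetric, all three eigenvalues are real; they are the roots of det(λI − M) = λ³ − (tr M) λ² + s λ − det M, where s is the sum of the principal 2×2 minors.
tr M = -5 + 4 + 2 = 1.
s = ((-5)·4 − (-3)²) + ((-5)·2 − 4²) + (4·2 − (-1)²) = -29 + (-26) + 7 = -48.
det M (expand along row 1) = (-5)·7 − (-3)·(-2) + 4·(-13) = -93.
Characteristic polynomial: λ³ − λ² − 48λ + 93 = 0.
Substitute λ = y + (tr M)/3 = y + 0.333333 to remove the quadratic term: y³ + p·y + q = 0 with p = s − (tr M)²/3 = -48.333333 and q = −2(tr M)³/27 + (tr M)·s/3 − det M = 76.925926.
Three real roots ⇒ use the trigonometric (Viète) form: r = 2√(−p/3) = 8.027730, φ = arccos(3q/(p·r)) = arccos(-0.594777) = 2.207785 rad.
y_k = r·cos(φ/3 − 2πk/3) for k = 0, 1, 2 gives y = 5.950217, 1.691746, -7.641962.
λ_k = y_k + 0.333333 gives λ = 6.2835, 2.0251, -7.3086 (check: the sum is 1.0000 = tr M).

Eigenvalues sorted in increasing order: [-7.3086, 2.0251, 6.2835].


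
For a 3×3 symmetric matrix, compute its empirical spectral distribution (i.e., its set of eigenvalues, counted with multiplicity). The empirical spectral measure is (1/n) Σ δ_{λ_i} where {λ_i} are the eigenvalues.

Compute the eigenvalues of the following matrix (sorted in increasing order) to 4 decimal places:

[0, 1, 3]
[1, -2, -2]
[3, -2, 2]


Since M is real symmetric, all three eigenvalues are real; they are the roots of det(λI − M) = λ³ − (tr M) λ² + s λ − det M, where s is the sum of the principal 2×2 minors.
tr M = 0 + (-2) + 2 = 0.
s = (0·(-2) − 1²) + (0·2 − 3²) + ((-2)·2 − (-2)²) = -1 + (-9) + (-8) = -18.
det M (expand along row 1) = 0·(-8) − 1·8 + 3·4 = 4.
Characteristic polynomial: λ³ − 18λ − 4 = 0.
Substitute λ = y + (tr M)/3 = y + 0.000000 to remove the quadratic term: y³ + p·y + q = 0 with p = s − (tr M)²/3 = -18.000000 and q = −2(tr M)³/27 + (tr M)·s/3 − det M = -4.000000.
Three real roots ⇒ use the trigonometric (Viète) form: r = 2√(−p/3) = 4.898979, φ = arccos(3q/(p·r)) = arccos(0.136083) = 1.434290 rad.
y_k = r·cos(φ/3 − 2πk/3) for k = 0, 1, 2 gives y = 4.349668, -0.222837, -4.126831.
λ_k = y_k + 0.000000 gives λ = 4.3497, -0.2228, -4.1268 (check: the sum is 0.0000 = tr M).

Eigenvalues sorted in increasing order: [-4.1268, -0.2228, 4.3497].


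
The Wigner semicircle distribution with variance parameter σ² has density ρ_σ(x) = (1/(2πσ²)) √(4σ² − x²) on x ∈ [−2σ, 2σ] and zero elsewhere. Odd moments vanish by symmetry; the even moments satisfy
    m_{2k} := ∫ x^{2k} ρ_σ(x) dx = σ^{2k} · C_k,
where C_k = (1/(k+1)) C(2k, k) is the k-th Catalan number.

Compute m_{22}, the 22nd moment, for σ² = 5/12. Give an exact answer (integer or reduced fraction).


By the scaled semicircle moment identity, m_{2k} = σ^{2k} · C_k with k = 11.
C_11 = (1/(k+1)) · C(2k, k) = (1/12) · C(22, 11) = (1/12) · 705432 = 58786.
σ^{2k} = (σ²)^k = (5/12)^11 = 48828125/743008370688.

Therefore m_{22} = σ^{22} · C_11 = (48828125/743008370688) · 58786 = 1435205078125/371504185344.


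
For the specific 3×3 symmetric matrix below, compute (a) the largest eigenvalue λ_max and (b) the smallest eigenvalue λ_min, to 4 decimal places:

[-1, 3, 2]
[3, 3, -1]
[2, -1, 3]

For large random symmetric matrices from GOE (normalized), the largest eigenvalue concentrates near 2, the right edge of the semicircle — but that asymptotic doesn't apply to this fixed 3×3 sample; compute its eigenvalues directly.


Since M is real symmetric, all three eigenvalues are real; they are the roots of det(λI − M) = λ³ − (tr M) λ² + s λ − det M, where s is the sum of the principal 2×2 minors.
tr M = -1 + 3 + 3 = 5.
s = ((-1)·3 − 3²) + ((-1)·3 − 2²) + (3·3 − (-1)²) = -12 + (-7) + 8 = -11.
det M (expand along row 1) = (-1)·8 − 3·11 + 2·(-9) = -59.
Characteristic polynomial: λ³ − 5λ² − 11λ + 59 = 0.
Substitute λ = y + (tr M)/3 = y + 1.666667 to remove the quadratic term: y³ + p·y + q = 0 with p = s − (tr M)²/3 = -19.333333 and q = −2(tr M)³/27 + (tr M)·s/3 − det M = 31.407407.
Three real roots ⇒ use the trigonometric (Viète) form: r = 2√(−p/3) = 5.077182, φ = arccos(3q/(p·r)) = arccos(-0.959895) = 2.857425 rad.
y_k = r·cos(φ/3 − 2πk/3) for k = 0, 1, 2 gives y = 2.943081, 2.111341, -5.054422.
λ_k = y_k + 1.666667 gives λ = 4.6097, 3.7780, -3.3878 (check: the sum is 5.0000 = tr M).

Hence λ_max = 4.6097 and λ_min = -3.3878.


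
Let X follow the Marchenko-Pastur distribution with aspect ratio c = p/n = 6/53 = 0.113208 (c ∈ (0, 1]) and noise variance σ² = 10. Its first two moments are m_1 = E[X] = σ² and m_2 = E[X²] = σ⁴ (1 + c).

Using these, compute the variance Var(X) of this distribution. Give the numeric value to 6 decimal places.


m_1 = E[X] = σ² = 10, so m_1² = 100.
m_2 = E[X²] = σ⁴ (1 + c) = 100 · (1 + 0.113208) = 100 · 1.113208 = 111.320755.
(Note m_2 − m_1² simplifies to c · σ⁴ = 0.113208 · 100.)

Var(X) = m_2 − m_1² = 111.320755 − 100 = 11.320755.


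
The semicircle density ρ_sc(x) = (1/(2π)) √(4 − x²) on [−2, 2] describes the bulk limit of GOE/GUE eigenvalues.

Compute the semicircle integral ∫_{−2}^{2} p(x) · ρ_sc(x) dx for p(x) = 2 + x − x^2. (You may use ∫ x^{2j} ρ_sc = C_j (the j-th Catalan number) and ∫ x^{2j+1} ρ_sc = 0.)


Write p(x) = Σ a_i x^i, split into monomials and integrate each against ρ_sc separately.
Using ∫ x^{2j} ρ_sc = C_j = (1/(j+1)) C(2j, j) (Catalan numbers) and ∫ x^{2j+1} ρ_sc = 0 (odd monomials vanish by symmetry):
  i = 0 (even): a_0 · C_{0} = 2 · 1 = 2
  i = 1 (odd): ∫ x^1 ρ_sc = 0 (vanishes)
  i = 2 (even): a_2 · C_{1} = -1 · 1 = -1

Summing the contributions: ∫_{−2}^{2} p(x) ρ_sc(x) dx = 2 + (-1) = 1.


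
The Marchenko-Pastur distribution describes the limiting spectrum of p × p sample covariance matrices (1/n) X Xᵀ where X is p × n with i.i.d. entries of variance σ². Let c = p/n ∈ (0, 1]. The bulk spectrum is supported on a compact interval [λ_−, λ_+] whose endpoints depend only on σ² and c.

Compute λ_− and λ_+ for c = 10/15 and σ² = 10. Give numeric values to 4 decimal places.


c = 10/15 = 0.666667; √c = 0.816497.
λ_− = σ² (1 − √c)² = 10 · (1 − 0.816497)² = 10 · (0.183503)² = 0.336735.
λ_+ = σ² (1 + √c)² = 10 · (1 + 0.816497)² = 10 · (1.816497)² = 32.996598.

Rounded to 4 decimal places: λ_− ≈ 0.3367, λ_+ ≈ 32.9966.


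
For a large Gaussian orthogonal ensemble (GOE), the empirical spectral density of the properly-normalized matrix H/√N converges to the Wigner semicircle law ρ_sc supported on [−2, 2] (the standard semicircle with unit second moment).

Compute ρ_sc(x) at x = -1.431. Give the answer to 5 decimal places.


ρ_sc(x) = (1/(2π)) √(4 − x²). With x = -1.431:
  4 − x² = 4 − (-1.431)² = 4 − 2.047761 = 1.952239.
  √(4 − x²) = 1.397225.
  1/(2π) = 0.159155.
  ρ_sc(-1.431) = 0.159155 · 1.397225 = 0.222375.

Rounded to 5 decimal places: ρ_sc(-1.431) ≈ 0.22238.


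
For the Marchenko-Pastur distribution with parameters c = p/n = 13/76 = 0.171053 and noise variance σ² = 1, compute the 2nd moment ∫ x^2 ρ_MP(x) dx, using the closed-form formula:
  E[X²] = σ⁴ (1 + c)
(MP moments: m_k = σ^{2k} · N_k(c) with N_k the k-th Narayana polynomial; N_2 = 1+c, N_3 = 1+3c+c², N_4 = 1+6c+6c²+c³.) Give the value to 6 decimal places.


E[X²] = σ⁴ (1 + c) (second MP moment). With σ² = 1 (so σ⁴ = 1) and c = 13/76 = 0.171053: E[X²] = 1 · (1 + 0.171053) = 1 · 1.171053.

So E[X^2] = 1.171053.


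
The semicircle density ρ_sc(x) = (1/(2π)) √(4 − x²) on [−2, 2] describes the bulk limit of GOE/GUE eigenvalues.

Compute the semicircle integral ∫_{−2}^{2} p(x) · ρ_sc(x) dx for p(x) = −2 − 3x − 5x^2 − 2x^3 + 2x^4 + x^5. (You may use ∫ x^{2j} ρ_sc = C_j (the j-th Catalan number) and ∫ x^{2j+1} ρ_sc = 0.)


Write p(x) = Σ a_i x^i, split into monomials and integrate each against ρ_sc separately.
Using ∫ x^{2j} ρ_sc = C_j = (1/(j+1)) C(2j, j) (Catalan numbers) and ∫ x^{2j+1} ρ_sc = 0 (odd monomials vanish by symmetry):
  i = 0 (even): a_0 · C_{0} = -2 · 1 = -2
  i = 1 (odd): ∫ x^1 ρ_sc = 0 (vanishes)
  i = 2 (even): a_2 · C_{1} = -5 · 1 = -5
  i = 3 (odd): ∫ x^3 ρ_sc = 0 (vanishes)
  i = 4 (even): a_4 · C_{2} = 2 · 2 = 4
  i = 5 (odd): ∫ x^5 ρ_sc = 0 (vanishes)

Summing the contributions: ∫_{−2}^{2} p(x) ρ_sc(x) dx = (-2) + (-5) + 4 = -3.


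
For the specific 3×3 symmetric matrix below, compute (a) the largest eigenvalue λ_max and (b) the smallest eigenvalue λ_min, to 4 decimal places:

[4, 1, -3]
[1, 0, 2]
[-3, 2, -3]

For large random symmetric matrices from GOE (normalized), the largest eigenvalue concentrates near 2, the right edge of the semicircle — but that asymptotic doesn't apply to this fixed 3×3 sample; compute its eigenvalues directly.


Since M is real symmetric, all three eigenvalues are real; they are the roots of det(λI − M) = λ³ − (tr M) λ² + s λ − det M, where s is the sum of the principal 2×2 minors.
tr M = 4 + 0 + (-3) = 1.
s = (4·0 − 1²) + (4·(-3) − (-3)²) + (0·(-3) − 2²) = -1 + (-21) + (-4) = -26.
det M (expand along row 1) = 4·(-4) − 1·3 + (-3)·2 = -25.
Characteristic polynomial: λ³ − λ² − 26λ + 25 = 0.
Substitute λ = y + (tr M)/3 = y + 0.333333 to remove the quadratic term: y³ + p·y + q = 0 with p = s − (tr M)²/3 = -26.333333 and q = −2(tr M)³/27 + (tr M)·s/3 − det M = 16.259259.
Three real roots ⇒ use the trigonometric (Viète) form: r = 2√(−p/3) = 5.925463, φ = arccos(3q/(p·r)) = arccos(-0.312604) = 1.888729 rad.
y_k = r·cos(φ/3 − 2πk/3) for k = 0, 1, 2 gives y = 4.789416, 0.626791, -5.416207.
λ_k = y_k + 0.333333 gives λ = 5.1227, 0.9601, -5.0829 (check: the sum is 1.0000 = tr M).

Hence λ_max = 5.1227 and λ_min = -5.0829.


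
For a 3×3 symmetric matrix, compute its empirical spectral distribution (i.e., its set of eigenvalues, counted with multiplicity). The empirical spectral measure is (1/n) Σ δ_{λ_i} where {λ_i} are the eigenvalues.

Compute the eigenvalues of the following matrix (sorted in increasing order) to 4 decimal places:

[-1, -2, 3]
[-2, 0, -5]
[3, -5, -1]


Since M is real symmetric, all three eigenvalues are real; they are the roots of det(λI − M) = λ³ − (tr M) λ² + s λ − det M, where s is the sum of the principal 2×2 minors.
tr M = -1 + 0 + (-1) = -2.
s = ((-1)·0 − (-2)²) + ((-1)·(-1) − 3²) + (0·(-1) − (-5)²) = -4 + (-8) + (-25) = -37.
det M (expand along row 1) = (-1)·(-25) − (-2)·17 + 3·10 = 89.
Characteristic polynomial: λ³ + 2λ² − 37λ − 89 = 0.
Substitute λ = y + (tr M)/3 = y − 0.666667 to remove the quadratic term: y³ + p·y + q = 0 with p = s − (tr M)²/3 = -38.333333 and q = −2(tr M)³/27 + (tr M)·s/3 − det M = -63.740741.
Three real roots ⇒ use the trigonometric (Viète) form: r = 2√(−p/3) = 7.149204, φ = arccos(3q/(p·r)) = arccos(0.697757) = 0.798535 rad.
y_k = r·cos(φ/3 − 2πk/3) for k = 0, 1, 2 gives y = 6.897432, -1.820093, -5.077338.
λ_k = y_k − 0.666667 gives λ = 6.2308, -2.4868, -5.7440 (check: the sum is -2.0000 = tr M).

Eigenvalues sorted in increasing order: [-5.7440, -2.4868, 6.2308].


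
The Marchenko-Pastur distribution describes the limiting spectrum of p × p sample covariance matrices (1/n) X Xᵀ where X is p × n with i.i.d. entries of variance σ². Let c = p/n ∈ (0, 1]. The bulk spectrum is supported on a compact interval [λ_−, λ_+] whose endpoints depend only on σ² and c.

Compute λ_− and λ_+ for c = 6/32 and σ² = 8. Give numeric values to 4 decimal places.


c = 6/32 = 0.187500; √c = 0.433013.
λ_− = σ² (1 − √c)² = 8 · (1 − 0.433013)² = 8 · (0.566987)² = 2.571797.
λ_+ = σ² (1 + √c)² = 8 · (1 + 0.433013)² = 8 · (1.433013)² = 16.428203.

Rounded to 4 decimal places: λ_− ≈ 2.5718, λ_+ ≈ 16.4282.


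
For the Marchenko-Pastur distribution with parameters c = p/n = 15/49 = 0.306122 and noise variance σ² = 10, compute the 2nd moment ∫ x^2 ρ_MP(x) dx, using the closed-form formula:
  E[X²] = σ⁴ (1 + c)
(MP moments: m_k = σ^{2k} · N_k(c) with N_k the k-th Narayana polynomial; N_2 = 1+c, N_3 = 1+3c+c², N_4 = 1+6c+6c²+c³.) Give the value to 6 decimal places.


E[X²] = σ⁴ (1 + c) (second MP moment). With σ² = 10 (so σ⁴ = 100) and c = 15/49 = 0.306122: E[X²] = 100 · (1 + 0.306122) = 100 · 1.306122.

So E[X^2] = 130.612245.


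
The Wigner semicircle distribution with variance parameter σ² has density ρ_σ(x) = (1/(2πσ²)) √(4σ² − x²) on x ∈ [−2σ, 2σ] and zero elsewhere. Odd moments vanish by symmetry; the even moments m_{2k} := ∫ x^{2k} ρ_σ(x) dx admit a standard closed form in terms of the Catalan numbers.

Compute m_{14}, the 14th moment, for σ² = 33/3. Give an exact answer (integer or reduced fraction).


By the scaled semicircle moment identity, m_{2k} = σ^{2k} · C_k with k = 7.
C_7 = (1/(k+1)) · C(2k, k) = (1/8) · C(14, 7) = (1/8) · 3432 = 429.
σ^{2k} = (σ²)^k = (33/3)^7 = 19487171.

Therefore m_{14} = σ^{14} · C_7 = 19487171 · 429 = 8359996359.


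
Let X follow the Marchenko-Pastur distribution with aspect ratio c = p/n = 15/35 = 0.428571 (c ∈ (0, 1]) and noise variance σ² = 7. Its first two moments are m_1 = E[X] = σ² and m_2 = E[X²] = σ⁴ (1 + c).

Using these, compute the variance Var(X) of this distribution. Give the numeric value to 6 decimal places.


m_1 = E[X] = σ² = 7, so m_1² = 49.
m_2 = E[X²] = σ⁴ (1 + c) = 49 · (1 + 0.428571) = 49 · 1.428571 = 70.000000.
(Note m_2 − m_1² simplifies to c · σ⁴ = 0.428571 · 49.)

Var(X) = m_2 − m_1² = 70.000000 − 49 = 21.000000.


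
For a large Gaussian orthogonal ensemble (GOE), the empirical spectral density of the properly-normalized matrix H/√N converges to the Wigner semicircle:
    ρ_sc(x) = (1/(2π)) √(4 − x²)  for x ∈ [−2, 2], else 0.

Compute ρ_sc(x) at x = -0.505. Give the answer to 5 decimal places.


ρ_sc(x) = (1/(2π)) √(4 − x²). With x = -0.505:
  4 − x² = 4 − (-0.505)² = 4 − 0.255025 = 3.744975.
  √(4 − x²) = 1.935194.
  1/(2π) = 0.159155.
  ρ_sc(-0.505) = 0.159155 · 1.935194 = 0.307996.

Rounded to 5 decimal places: ρ_sc(-0.505) ≈ 0.30800.


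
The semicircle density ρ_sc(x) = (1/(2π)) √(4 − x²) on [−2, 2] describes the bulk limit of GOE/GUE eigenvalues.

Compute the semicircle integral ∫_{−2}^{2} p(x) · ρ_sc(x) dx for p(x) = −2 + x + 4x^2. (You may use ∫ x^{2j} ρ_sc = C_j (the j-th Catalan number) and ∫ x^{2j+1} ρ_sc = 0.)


Write p(x) = Σ a_i x^i, split into monomials and integrate each against ρ_sc separately.
Using ∫ x^{2j} ρ_sc = C_j = (1/(j+1)) C(2j, j) (Catalan numbers) and ∫ x^{2j+1} ρ_sc = 0 (odd monomials vanish by symmetry):
  i = 0 (even): a_0 · C_{0} = -2 · 1 = -2
  i = 1 (odd): ∫ x^1 ρ_sc = 0 (vanishes)
  i = 2 (even): a_2 · C_{1} = 4 · 1 = 4

Summing the contributions: ∫_{−2}^{2} p(x) ρ_sc(x) dx = (-2) + 4 = 2.


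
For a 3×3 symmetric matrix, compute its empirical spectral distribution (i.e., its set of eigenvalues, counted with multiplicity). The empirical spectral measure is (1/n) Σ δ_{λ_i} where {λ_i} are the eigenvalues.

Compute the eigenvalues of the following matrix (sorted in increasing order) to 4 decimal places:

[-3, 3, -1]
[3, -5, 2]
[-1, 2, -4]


Since M is real symmetric, all three eigenvalues are real; they are the roots of det(λI − M) = λ³ − (tr M) λ² + s λ − det M, where s is the sum of the principal 2×2 minors.
tr M = -3 + (-5) + (-4) = -12.
s = ((-3)·(-5) − 3²) + ((-3)·(-4) − (-1)²) + ((-5)·(-4) − 2²) = 6 + 11 + 16 = 33.
det M (expand along row 1) = (-3)·16 − 3·(-10) + (-1)·1 = -19.
Characteristic polynomial: λ³ + 12λ² + 33λ + 19 = 0.
Substitute λ = y + (tr M)/3 = y − 4.000000 to remove the quadratic term: y³ + p·y + q = 0 with p = s − (tr M)²/3 = -15.000000 and q = −2(tr M)³/27 + (tr M)·s/3 − det M = 15.000000.
Three real roots ⇒ use the trigonometric (Viète) form: r = 2√(−p/3) = 4.472136, φ = arccos(3q/(p·r)) = arccos(-0.670820) = 2.306111 rad.
y_k = r·cos(φ/3 − 2πk/3) for k = 0, 1, 2 gives y = 3.214627, 1.085200, -4.299827.
λ_k = y_k − 4.000000 gives λ = -0.7854, -2.9148, -8.2998 (check: the sum is -12.0000 = tr M).

Eigenvalues sorted in increasing order: [-8.2998, -2.9148, -0.7854].


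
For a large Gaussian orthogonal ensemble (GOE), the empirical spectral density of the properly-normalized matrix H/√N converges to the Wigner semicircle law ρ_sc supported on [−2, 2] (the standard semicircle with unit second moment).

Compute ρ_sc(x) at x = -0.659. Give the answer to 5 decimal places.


ρ_sc(x) = (1/(2π)) √(4 − x²). With x = -0.659:
  4 − x² = 4 − (-0.659)² = 4 − 0.434281 = 3.565719.
  √(4 − x²) = 1.888311.
  1/(2π) = 0.159155.
  ρ_sc(-0.659) = 0.159155 · 1.888311 = 0.300534.

Rounded to 5 decimal places: ρ_sc(-0.659) ≈ 0.30053.


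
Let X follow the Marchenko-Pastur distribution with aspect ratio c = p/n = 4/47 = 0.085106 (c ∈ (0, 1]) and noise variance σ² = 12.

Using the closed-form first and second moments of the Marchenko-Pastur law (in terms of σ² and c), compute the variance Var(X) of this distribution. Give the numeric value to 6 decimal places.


Recall the MP moments m_1 = E[X] = σ² and m_2 = E[X²] = σ⁴ (1 + c).
m_1 = E[X] = σ² = 12, so m_1² = 144.
m_2 = E[X²] = σ⁴ (1 + c) = 144 · (1 + 0.085106) = 144 · 1.085106 = 156.255319.
(Note m_2 − m_1² simplifies to c · σ⁴ = 0.085106 · 144.)

Var(X) = m_2 − m_1² = 156.255319 − 144 = 12.255319.


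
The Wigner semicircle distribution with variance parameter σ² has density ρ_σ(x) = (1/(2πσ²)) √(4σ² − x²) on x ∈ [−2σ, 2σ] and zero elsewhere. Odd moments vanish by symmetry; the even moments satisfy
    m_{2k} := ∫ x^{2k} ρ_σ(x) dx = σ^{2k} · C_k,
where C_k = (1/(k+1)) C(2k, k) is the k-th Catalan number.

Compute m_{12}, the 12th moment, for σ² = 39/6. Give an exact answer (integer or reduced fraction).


By the scaled semicircle moment identity, m_{2k} = σ^{2k} · C_k with k = 6.
C_6 = (1/(k+1)) · C(2k, k) = (1/7) · C(12, 6) = (1/7) · 924 = 132.
σ^{2k} = (σ²)^k = (39/6)^6 = 4826809/64.

Therefore m_{12} = σ^{12} · C_6 = (4826809/64) · 132 = 159284697/16.


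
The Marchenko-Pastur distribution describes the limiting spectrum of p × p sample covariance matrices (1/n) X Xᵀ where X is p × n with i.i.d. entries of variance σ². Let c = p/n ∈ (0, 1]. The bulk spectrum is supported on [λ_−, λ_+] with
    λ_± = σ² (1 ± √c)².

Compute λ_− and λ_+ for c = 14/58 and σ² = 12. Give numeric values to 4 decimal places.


c = 14/58 = 0.241379; √c = 0.491304.
λ_− = σ² (1 − √c)² = 12 · (1 − 0.491304)² = 12 · (0.508696)² = 3.105263.
λ_+ = σ² (1 + √c)² = 12 · (1 + 0.491304)² = 12 · (1.491304)² = 26.687840.

Rounded to 4 decimal places: λ_− ≈ 3.1053, λ_+ ≈ 26.6878.


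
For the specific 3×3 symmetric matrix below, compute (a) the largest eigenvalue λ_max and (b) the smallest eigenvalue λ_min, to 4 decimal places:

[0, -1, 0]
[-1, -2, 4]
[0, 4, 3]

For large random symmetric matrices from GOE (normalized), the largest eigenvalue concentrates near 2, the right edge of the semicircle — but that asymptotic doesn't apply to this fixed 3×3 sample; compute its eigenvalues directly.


Since M is real symmetric, all three eigenvalues are real; they are the roots of det(λI − M) = λ³ − (tr M) λ² + s λ − det M, where s is the sum of the principal 2×2 minors.
tr M = 0 + (-2) + 3 = 1.
s = (0·(-2) − (-1)²) + (0·3 − 0²) + ((-2)·3 − 4²) = -1 + 0 + (-22) = -23.
det M (expand along row 1) = 0·(-22) − (-1)·(-3) + 0·(-4) = -3.
Characteristic polynomial: λ³ − λ² − 23λ + 3 = 0.
Substitute λ = y + (tr M)/3 = y + 0.333333 to remove the quadratic term: y³ + p·y + q = 0 with p = s − (tr M)²/3 = -23.333333 and q = −2(tr M)³/27 + (tr M)·s/3 − det M = -4.740741.
Three real roots ⇒ use the trigonometric (Viète) form: r = 2√(−p/3) = 5.577734, φ = arccos(3q/(p·r)) = arccos(0.109278) = 1.461300 rad.
y_k = r·cos(φ/3 − 2πk/3) for k = 0, 1, 2 gives y = 4.929010, -0.203536, -4.725474.
λ_k = y_k + 0.333333 gives λ = 5.2623, 0.1298, -4.3921 (check: the sum is 1.0000 = tr M).

Hence λ_max = 5.2623 and λ_min = -4.3921.


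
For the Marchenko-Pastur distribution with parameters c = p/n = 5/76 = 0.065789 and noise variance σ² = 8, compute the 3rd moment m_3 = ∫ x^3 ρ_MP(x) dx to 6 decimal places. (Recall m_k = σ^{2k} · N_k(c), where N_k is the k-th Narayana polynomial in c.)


E[X³] = σ⁶ (1 + 3c + c²) (third MP moment). With σ² = 8 (so σ⁶ = 512) and c = 5/76 = 0.065789: E[X³] = 512 · (1 + 3·0.065789 + (0.065789)²) = 512 · 1.201697.

So E[X^3] = 615.268698.


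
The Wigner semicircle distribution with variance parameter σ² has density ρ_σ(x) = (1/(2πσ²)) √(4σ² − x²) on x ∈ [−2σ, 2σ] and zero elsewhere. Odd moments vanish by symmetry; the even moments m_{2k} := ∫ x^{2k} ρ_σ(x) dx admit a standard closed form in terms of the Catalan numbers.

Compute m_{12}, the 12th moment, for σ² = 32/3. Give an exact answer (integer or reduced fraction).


By the scaled semicircle moment identity, m_{2k} = σ^{2k} · C_k with k = 6.
C_6 = (1/(k+1)) · C(2k, k) = (1/7) · C(12, 6) = (1/7) · 924 = 132.
σ^{2k} = (σ²)^k = (32/3)^6 = 1073741824/729.

Therefore m_{12} = σ^{12} · C_6 = (1073741824/729) · 132 = 47244640256/243.


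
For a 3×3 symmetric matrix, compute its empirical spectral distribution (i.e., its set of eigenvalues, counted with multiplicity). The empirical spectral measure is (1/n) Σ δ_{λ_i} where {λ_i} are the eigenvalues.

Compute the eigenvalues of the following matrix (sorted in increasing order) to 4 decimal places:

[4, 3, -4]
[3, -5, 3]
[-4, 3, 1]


Since M is real symmetric, all three eigenvalues are real; they are the roots of det(λI − M) = λ³ − (tr M) λ² + s λ − det M, where s is the sum of the principal 2×2 minors.
tr M = 4 + (-5) + 1 = 0.
s = (4·(-5) − 3²) + (4·1 − (-4)²) + ((-5)·1 − 3²) = -29 + (-12) + (-14) = -55.
det M (expand along row 1) = 4·(-14) − 3·15 + (-4)·(-11) = -57.
Characteristic polynomial: λ³ − 55λ + 57 = 0.
Substitute λ = y + (tr M)/3 = y + 0.000000 to remove the quadratic term: y³ + p·y + q = 0 with p = s − (tr M)²/3 = -55.000000 and q = −2(tr M)³/27 + (tr M)·s/3 − det M = 57.000000.
Three real roots ⇒ use the trigonometric (Viète) form: r = 2√(−p/3) = 8.563488, φ = arccos(3q/(p·r)) = arccos(-0.363064) = 1.942350 rad.
y_k = r·cos(φ/3 − 2πk/3) for k = 0, 1, 2 gives y = 6.830447, 1.057889, -7.888337.
λ_k = y_k + 0.000000 gives λ = 6.8304, 1.0579, -7.8883 (check: the sum is 0.0000 = tr M).

Eigenvalues sorted in increasing order: [-7.8883, 1.0579, 6.8304].


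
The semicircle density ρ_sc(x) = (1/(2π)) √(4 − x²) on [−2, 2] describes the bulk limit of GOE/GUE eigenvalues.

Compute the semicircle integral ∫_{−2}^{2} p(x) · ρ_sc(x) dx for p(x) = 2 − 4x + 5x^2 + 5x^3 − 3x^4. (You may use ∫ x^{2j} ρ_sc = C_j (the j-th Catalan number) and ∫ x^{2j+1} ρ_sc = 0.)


Write p(x) = Σ a_i x^i, split into monomials and integrate each against ρ_sc separately.
Using ∫ x^{2j} ρ_sc = C_j = (1/(j+1)) C(2j, j) (Catalan numbers) and ∫ x^{2j+1} ρ_sc = 0 (odd monomials vanish by symmetry):
  i = 0 (even): a_0 · C_{0} = 2 · 1 = 2
  i = 1 (odd): ∫ x^1 ρ_sc = 0 (vanishes)
  i = 2 (even): a_2 · C_{1} = 5 · 1 = 5
  i = 3 (odd): ∫ x^3 ρ_sc = 0 (vanishes)
  i = 4 (even): a_4 · C_{2} = -3 · 2 = -6

Summing the contributions: ∫_{−2}^{2} p(x) ρ_sc(x) dx = 2 + 5 + (-6) = 1.


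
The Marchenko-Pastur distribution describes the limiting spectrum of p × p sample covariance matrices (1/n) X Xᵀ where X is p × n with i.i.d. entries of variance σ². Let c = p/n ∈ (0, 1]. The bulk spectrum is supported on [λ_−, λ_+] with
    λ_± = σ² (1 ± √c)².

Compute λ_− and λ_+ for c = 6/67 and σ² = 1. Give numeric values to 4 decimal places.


c = 6/67 = 0.089552; √c = 0.299253.
λ_− = σ² (1 − √c)² = 1 · (1 − 0.299253)² = 1 · (0.700747)² = 0.491047.
λ_+ = σ² (1 + √c)² = 1 · (1 + 0.299253)² = 1 · (1.299253)² = 1.688058.

Rounded to 4 decimal places: λ_− ≈ 0.4910, λ_+ ≈ 1.6881.


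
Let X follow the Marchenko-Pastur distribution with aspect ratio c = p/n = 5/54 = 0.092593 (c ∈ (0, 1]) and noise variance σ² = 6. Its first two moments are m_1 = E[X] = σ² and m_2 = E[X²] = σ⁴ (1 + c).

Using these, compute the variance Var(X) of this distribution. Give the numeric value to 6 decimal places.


m_1 = E[X] = σ² = 6, so m_1² = 36.
m_2 = E[X²] = σ⁴ (1 + c) = 36 · (1 + 0.092593) = 36 · 1.092593 = 39.333333.
(Note m_2 − m_1² simplifies to c · σ⁴ = 0.092593 · 36.)

Var(X) = m_2 − m_1² = 39.333333 − 36 = 3.333333.


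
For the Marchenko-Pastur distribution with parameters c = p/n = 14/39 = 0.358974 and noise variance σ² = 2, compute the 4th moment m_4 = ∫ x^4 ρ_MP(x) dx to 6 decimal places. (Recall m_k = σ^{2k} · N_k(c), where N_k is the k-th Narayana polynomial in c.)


E[X⁴] = σ⁸ (1 + 6c + 6c² + c³) (fourth MP moment). With σ² = 2 (so σ⁸ = 16) and c = 14/39 = 0.358974: E[X⁴] = 16 · (1 + 6·0.358974 + 6·(0.358974)² + (0.358974)³) = 16 · 3.973280.

So E[X^4] = 63.572481.


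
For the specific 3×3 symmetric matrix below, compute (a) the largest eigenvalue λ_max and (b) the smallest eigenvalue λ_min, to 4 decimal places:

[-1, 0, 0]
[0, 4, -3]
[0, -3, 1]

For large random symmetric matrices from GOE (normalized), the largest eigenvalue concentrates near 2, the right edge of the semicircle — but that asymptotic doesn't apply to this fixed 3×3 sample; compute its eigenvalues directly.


Since M is real symmetric, all three eigenvalues are real; they are the roots of det(λI − M) = λ³ − (tr M) λ² + s λ − det M, where s is the sum of the principal 2×2 minors.
tr M = -1 + 4 + 1 = 4.
s = ((-1)·4 − 0²) + ((-1)·1 − 0²) + (4·1 − (-3)²) = -4 + (-1) + (-5) = -10.
det M (expand along row 1) = (-1)·(-5) − 0·0 + 0·0 = 5.
Characteristic polynomial: λ³ − 4λ² − 10λ − 5 = 0.
Substitute λ = y + (tr M)/3 = y + 1.333333 to remove the quadratic term: y³ + p·y + q = 0 with p = s − (tr M)²/3 = -15.333333 and q = −2(tr M)³/27 + (tr M)·s/3 − det M = -23.074074.
Three real roots ⇒ use the trigonometric (Viète) form: r = 2√(−p/3) = 4.521553, φ = arccos(3q/(p·r)) = arccos(0.998438) = 0.055892 rad.
y_k = r·cos(φ/3 − 2πk/3) for k = 0, 1, 2 gives y = 4.520769, -2.187435, -2.333333.
λ_k = y_k + 1.333333 gives λ = 5.8541, -0.8541, -1.0000 (check: the sum is 4.0000 = tr M).

Hence λ_max = 5.8541 and λ_min = -1.0000.


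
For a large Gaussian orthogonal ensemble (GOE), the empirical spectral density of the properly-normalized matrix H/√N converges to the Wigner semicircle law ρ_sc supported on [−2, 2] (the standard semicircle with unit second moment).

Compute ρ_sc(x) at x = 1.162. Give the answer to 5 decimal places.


ρ_sc(x) = (1/(2π)) √(4 − x²). With x = 1.162:
  4 − x² = 4 − (1.162)² = 4 − 1.350244 = 2.649756.
  √(4 − x²) = 1.627807.
  1/(2π) = 0.159155.
  ρ_sc(1.162) = 0.159155 · 1.627807 = 0.259074.

Rounded to 5 decimal places: ρ_sc(1.162) ≈ 0.25907.


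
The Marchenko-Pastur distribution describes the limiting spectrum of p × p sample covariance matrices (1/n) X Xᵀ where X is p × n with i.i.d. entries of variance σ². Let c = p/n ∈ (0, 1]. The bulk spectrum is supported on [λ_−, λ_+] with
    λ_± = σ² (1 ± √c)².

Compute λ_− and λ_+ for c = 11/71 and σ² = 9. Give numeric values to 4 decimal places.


c = 11/71 = 0.154930; √c = 0.393611.
λ_− = σ² (1 − √c)² = 9 · (1 − 0.393611)² = 9 · (0.606389)² = 3.309369.
λ_+ = σ² (1 + √c)² = 9 · (1 + 0.393611)² = 9 · (1.393611)² = 17.479363.

Rounded to 4 decimal places: λ_− ≈ 3.3094, λ_+ ≈ 17.4794.


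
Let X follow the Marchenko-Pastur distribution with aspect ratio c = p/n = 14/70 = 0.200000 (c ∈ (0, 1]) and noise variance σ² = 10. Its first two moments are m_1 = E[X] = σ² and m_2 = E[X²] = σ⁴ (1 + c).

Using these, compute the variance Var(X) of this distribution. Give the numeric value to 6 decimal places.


m_1 = E[X] = σ² = 10, so m_1² = 100.
m_2 = E[X²] = σ⁴ (1 + c) = 100 · (1 + 0.200000) = 100 · 1.200000 = 120.000000.
(Note m_2 − m_1² simplifies to c · σ⁴ = 0.200000 · 100.)

Var(X) = m_2 − m_1² = 120.000000 − 100 = 20.000000.


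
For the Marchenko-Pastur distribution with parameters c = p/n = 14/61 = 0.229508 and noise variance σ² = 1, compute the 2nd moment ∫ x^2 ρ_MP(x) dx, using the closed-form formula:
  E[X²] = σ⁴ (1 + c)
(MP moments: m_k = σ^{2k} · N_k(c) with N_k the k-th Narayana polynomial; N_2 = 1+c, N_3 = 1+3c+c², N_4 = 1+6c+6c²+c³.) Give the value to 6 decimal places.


E[X²] = σ⁴ (1 + c) (second MP moment). With σ² = 1 (so σ⁴ = 1) and c = 14/61 = 0.229508: E[X²] = 1 · (1 + 0.229508) = 1 · 1.229508.

So E[X^2] = 1.229508.


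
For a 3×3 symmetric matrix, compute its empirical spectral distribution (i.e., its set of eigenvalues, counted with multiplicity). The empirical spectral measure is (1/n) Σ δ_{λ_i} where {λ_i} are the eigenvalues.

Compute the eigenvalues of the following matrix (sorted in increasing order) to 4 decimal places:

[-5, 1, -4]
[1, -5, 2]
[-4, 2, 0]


Since M is real symmetric, all three eigenvalues are real; they are the roots of det(λI − M) = λ³ − (tr M) λ² + s λ − det M, where s is the sum of the principal 2×2 minors.
tr M = -5 + (-5) + 0 = -10.
s = ((-5)·(-5) − 1²) + ((-5)·0 − (-4)²) + ((-5)·0 − 2²) = 24 + (-16) + (-4) = 4.
det M (expand along row 1) = (-5)·(-4) − 1·8 + (-4)·(-18) = 84.
Characteristic polynomial: λ³ + 10λ² + 4λ − 84 = 0.
Substitute λ = y + (tr M)/3 = y − 3.333333 to remove the quadratic term: y³ + p·y + q = 0 with p = s − (tr M)²/3 = -29.333333 and q = −2(tr M)³/27 + (tr M)·s/3 − det M = -23.259259.
Three real roots ⇒ use the trigonometric (Viète) form: r = 2√(−p/3) = 6.253888, φ = arccos(3q/(p·r)) = arccos(0.380369) = 1.180601 rad.
y_k = r·cos(φ/3 − 2πk/3) for k = 0, 1, 2 gives y = 5.775840, -0.811122, -4.964718.
λ_k = y_k − 3.333333 gives λ = 2.4425, -4.1445, -8.2981 (check: the sum is -10.0000 = tr M).

Eigenvalues sorted in increasing order: [-8.2981, -4.1445, 2.4425].


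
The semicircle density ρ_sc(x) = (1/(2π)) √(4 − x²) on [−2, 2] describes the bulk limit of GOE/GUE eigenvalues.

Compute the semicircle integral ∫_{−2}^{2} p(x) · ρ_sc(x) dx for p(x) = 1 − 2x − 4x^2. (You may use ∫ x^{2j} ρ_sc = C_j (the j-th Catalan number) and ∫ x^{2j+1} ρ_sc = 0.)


Write p(x) = Σ a_i x^i, split into monomials and integrate each against ρ_sc separately.
Using ∫ x^{2j} ρ_sc = C_j = (1/(j+1)) C(2j, j) (Catalan numbers) and ∫ x^{2j+1} ρ_sc = 0 (odd monomials vanish by symmetry):
  i = 0 (even): a_0 · C_{0} = 1 · 1 = 1
  i = 1 (odd): ∫ x^1 ρ_sc = 0 (vanishes)
  i = 2 (even): a_2 · C_{1} = -4 · 1 = -4

Summing the contributions: ∫_{−2}^{2} p(x) ρ_sc(x) dx = 1 + (-4) = -3.


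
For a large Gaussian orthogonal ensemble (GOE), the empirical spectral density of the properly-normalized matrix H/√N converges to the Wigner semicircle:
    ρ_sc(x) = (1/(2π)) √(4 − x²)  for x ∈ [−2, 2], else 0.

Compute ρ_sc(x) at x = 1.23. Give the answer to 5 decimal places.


ρ_sc(x) = (1/(2π)) √(4 − x²). With x = 1.23:
  4 − x² = 4 − (1.23)² = 4 − 1.512900 = 2.487100.
  √(4 − x²) = 1.577054.
  1/(2π) = 0.159155.
  ρ_sc(1.23) = 0.159155 · 1.577054 = 0.250996.

Rounded to 5 decimal places: ρ_sc(1.23) ≈ 0.25100.


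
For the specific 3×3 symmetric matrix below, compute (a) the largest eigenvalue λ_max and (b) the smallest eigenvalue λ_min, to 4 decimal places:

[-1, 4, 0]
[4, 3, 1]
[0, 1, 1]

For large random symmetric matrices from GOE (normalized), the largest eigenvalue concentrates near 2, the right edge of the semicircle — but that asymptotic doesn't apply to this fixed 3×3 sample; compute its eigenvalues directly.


Since M is real symmetric, all three eigenvalues are real; they are the roots of det(λI − M) = λ³ − (tr M) λ² + s λ − det M, where s is the sum of the principal 2×2 minors.
tr M = -1 + 3 + 1 = 3.
s = ((-1)·3 − 4²) + ((-1)·1 − 0²) + (3·1 − 1²) = -19 + (-1) + 2 = -18.
det M (expand along row 1) = (-1)·2 − 4·4 + 0·4 = -18.
Characteristic polynomial: λ³ − 3λ² − 18λ + 18 = 0.
Substitute λ = y + (tr M)/3 = y + 1.000000 to remove the quadratic term: y³ + p·y + q = 0 with p = s − (tr M)²/3 = -21.000000 and q = −2(tr M)³/27 + (tr M)·s/3 − det M = -2.000000.
Three real roots ⇒ use the trigonometric (Viète) form: r = 2√(−p/3) = 5.291503, φ = arccos(3q/(p·r)) = arccos(0.053995) = 1.516775 rad.
y_k = r·cos(φ/3 − 2πk/3) for k = 0, 1, 2 gives y = 4.629472, -0.095279, -4.534193.
λ_k = y_k + 1.000000 gives λ = 5.6295, 0.9047, -3.5342 (check: the sum is 3.0000 = tr M).

Hence λ_max = 5.6295 and λ_min = -3.5342.


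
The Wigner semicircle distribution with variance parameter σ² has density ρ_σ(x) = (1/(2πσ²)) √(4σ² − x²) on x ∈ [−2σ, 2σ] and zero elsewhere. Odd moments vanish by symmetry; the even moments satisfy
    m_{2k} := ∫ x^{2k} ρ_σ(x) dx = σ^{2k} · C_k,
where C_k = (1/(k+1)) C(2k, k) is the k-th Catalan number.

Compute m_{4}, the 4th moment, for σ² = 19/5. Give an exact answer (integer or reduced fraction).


By the scaled semicircle moment identity, m_{2k} = σ^{2k} · C_k with k = 2.
C_2 = (1/(k+1)) · C(2k, k) = (1/3) · C(4, 2) = (1/3) · 6 = 2.
σ^{2k} = (σ²)^k = (19/5)^2 = 361/25.

Therefore m_{4} = σ^{4} · C_2 = (361/25) · 2 = 722/25.


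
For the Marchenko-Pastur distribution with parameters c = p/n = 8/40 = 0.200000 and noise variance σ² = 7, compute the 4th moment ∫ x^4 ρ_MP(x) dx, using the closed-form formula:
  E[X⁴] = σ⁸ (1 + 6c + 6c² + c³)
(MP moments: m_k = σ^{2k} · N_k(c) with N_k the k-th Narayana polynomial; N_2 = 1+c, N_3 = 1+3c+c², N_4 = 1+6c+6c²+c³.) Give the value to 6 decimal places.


E[X⁴] = σ⁸ (1 + 6c + 6c² + c³) (fourth MP moment). With σ² = 7 (so σ⁸ = 2401) and c = 8/40 = 0.200000: E[X⁴] = 2401 · (1 + 6·0.200000 + 6·(0.200000)² + (0.200000)³) = 2401 · 2.448000.

So E[X^4] = 5877.648000.
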